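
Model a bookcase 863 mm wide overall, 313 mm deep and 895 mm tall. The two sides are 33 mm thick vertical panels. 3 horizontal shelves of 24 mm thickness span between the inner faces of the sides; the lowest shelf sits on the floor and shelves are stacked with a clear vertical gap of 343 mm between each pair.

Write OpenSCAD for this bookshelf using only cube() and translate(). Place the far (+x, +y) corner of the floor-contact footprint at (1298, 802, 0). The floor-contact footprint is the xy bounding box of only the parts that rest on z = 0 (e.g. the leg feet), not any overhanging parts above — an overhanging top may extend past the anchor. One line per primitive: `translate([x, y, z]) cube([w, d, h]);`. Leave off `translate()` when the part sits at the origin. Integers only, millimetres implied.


translate([435, 489, 0]) cube([33, 313, 895]);
translate([1265, 489, 0]) cube([33, 313, 895]);
translate([468, 489, 0]) cube([797, 313, 24]);
translate([468, 489, 367]) cube([797, 313, 24]);
translate([468, 489, 734]) cube([797, 313, 24]);


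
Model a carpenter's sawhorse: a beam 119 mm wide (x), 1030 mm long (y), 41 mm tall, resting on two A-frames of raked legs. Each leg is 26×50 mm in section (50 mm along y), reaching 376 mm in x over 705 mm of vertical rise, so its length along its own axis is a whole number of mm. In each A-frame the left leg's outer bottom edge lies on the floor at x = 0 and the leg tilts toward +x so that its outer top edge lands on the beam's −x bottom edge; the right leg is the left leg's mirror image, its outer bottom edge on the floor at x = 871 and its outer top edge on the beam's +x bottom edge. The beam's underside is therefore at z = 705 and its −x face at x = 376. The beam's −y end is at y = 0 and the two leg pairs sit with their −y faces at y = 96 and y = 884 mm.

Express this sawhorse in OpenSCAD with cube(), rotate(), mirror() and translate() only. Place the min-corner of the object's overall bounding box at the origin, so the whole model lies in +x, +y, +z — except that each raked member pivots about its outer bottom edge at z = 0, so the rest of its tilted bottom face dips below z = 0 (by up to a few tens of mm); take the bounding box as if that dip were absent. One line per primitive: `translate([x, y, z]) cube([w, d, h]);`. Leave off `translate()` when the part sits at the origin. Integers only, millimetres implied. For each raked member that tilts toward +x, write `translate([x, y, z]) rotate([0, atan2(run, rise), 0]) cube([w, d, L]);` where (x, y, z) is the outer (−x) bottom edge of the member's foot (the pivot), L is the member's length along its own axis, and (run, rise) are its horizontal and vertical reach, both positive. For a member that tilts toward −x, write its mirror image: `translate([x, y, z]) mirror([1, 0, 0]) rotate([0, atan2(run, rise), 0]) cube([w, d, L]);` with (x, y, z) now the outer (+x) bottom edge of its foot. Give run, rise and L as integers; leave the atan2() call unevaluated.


// leg length = √(376² + 705²) = 799
// right-leg outer foot x = 2·376 + 119 = 871
// beam min-corner = (376, 0, 705)
translate([376, 0, 705]) cube([119, 1030, 41]);
translate([0, 96, 0]) rotate([0, atan2(376, 705), 0]) cube([26, 50, 799]);
translate([871, 96, 0]) mirror([1, 0, 0]) rotate([0, atan2(376, 705), 0]) cube([26, 50, 799]);
translate([0, 884, 0]) rotate([0, atan2(376, 705), 0]) cube([26, 50, 799]);
translate([871, 884, 0]) mirror([1, 0, 0]) rotate([0, atan2(376, 705), 0]) cube([26, 50, 799]);


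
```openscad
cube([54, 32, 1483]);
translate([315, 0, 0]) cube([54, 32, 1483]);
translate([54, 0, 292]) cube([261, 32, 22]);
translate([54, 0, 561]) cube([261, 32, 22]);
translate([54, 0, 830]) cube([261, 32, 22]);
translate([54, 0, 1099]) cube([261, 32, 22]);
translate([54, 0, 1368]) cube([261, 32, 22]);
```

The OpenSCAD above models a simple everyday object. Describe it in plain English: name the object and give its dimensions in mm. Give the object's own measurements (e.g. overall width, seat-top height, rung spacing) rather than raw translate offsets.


A straight ladder. Two 54×32 mm vertical rails, 1483 mm tall, stand 369 mm apart (outside-to-outside) with their front faces coplanar on the −y side. 5 rungs, each 32 mm deep and 22 mm tall, span between the inner faces of the rails, front faces flush with the rails. The lowest rung's underside is at z = 292 mm and rungs are spaced 269 mm apart (underside to underside).


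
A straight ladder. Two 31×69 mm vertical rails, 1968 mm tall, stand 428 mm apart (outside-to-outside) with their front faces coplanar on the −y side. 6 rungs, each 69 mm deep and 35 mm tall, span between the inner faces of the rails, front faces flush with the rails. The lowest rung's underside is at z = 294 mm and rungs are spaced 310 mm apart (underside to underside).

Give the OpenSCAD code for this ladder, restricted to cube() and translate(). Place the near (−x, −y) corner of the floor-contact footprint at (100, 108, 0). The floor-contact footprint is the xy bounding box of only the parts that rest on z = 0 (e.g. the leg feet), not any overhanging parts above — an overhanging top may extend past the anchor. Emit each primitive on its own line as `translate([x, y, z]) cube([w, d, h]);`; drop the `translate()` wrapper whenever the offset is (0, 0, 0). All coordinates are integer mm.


// rung span = 428 - 2*31 = 366
// rung[k] z = 294 + k*310
translate([100, 108, 0]) cube([31, 69, 1968]);
translate([497, 108, 0]) cube([31, 69, 1968]);
translate([131, 108, 294]) cube([366, 69, 35]);
translate([131, 108, 604]) cube([366, 69, 35]);
translate([131, 108, 914]) cube([366, 69, 35]);
translate([131, 108, 1224]) cube([366, 69, 35]);
translate([131, 108, 1534]) cube([366, 69, 35]);
translate([131, 108, 1844]) cube([366, 69, 35]);


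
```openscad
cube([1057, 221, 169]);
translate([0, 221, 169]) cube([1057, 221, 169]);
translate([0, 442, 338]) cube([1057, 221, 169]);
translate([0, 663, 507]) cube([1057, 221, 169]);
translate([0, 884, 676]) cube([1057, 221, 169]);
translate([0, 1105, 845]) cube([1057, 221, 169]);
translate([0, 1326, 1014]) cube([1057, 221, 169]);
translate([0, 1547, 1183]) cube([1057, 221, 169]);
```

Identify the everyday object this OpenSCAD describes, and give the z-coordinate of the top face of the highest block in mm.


A staircase. The total rise is 1352 mm.

8 identical blocks, each offset up and back from the previous — a staircase. Each step is 169 mm tall and there are 8 of them, so the total rise is 8 × 169 = 1352 mm.


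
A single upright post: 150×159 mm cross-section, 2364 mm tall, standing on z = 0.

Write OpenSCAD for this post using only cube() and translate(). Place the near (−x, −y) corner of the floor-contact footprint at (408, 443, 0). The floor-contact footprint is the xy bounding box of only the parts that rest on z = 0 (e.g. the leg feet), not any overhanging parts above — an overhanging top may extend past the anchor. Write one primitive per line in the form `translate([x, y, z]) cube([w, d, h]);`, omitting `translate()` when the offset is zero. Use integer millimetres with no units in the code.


translate([408, 443, 0]) cube([150, 159, 2364]);


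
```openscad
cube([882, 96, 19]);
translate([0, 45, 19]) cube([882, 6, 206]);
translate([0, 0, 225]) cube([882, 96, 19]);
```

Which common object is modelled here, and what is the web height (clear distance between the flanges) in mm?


An I-beam. The web height is 206 mm.

Two wide flanges with a thin centred web — an I-beam. Overall 244 mm minus two 19 mm flanges gives a web of 244 − 2·19 = 206 mm.


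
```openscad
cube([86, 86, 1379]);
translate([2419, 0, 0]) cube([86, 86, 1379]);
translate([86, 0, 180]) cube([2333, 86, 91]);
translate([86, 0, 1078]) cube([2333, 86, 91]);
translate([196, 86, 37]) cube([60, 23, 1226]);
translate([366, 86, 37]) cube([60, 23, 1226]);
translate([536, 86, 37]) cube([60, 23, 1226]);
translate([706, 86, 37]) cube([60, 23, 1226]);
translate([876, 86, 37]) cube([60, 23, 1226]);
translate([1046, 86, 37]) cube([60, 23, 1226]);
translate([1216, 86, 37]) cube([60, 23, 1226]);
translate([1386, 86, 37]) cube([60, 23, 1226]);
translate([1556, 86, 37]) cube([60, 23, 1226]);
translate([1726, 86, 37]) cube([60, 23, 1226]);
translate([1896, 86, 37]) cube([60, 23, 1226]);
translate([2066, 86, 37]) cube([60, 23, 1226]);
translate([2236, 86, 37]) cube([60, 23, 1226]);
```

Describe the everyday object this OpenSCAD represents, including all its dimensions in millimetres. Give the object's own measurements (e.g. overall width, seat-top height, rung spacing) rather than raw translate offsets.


A fence section. Two 86×86 mm posts, 1379 mm tall, stand on the floor with a clear span of 2333 mm between their inner faces. Two horizontal rails of 86×91 mm section span the gap between the posts with their undersides at z = 180 mm and z = 1078 mm, flush with the posts' −y face. 13 pickets, each 60 mm wide, 23 mm thick and 1226 mm tall, are fixed to the +y face of the rails with their bottoms at z = 37 mm, spaced across the span with a 110 mm gap after the −x post and between neighbouring pickets, with 123 mm left before the +x post.


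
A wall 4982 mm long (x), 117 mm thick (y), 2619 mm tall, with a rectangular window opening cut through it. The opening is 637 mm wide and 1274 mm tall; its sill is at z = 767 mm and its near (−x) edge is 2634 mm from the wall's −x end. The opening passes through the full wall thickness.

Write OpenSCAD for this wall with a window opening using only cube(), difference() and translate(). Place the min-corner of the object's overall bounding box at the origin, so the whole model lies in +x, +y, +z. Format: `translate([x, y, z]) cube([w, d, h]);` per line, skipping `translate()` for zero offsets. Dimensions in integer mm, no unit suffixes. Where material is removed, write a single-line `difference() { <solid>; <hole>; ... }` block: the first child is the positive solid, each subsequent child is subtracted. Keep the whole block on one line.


difference() { cube([4982, 117, 2619]); translate([2634, 0, 767]) cube([637, 117, 1274]); }


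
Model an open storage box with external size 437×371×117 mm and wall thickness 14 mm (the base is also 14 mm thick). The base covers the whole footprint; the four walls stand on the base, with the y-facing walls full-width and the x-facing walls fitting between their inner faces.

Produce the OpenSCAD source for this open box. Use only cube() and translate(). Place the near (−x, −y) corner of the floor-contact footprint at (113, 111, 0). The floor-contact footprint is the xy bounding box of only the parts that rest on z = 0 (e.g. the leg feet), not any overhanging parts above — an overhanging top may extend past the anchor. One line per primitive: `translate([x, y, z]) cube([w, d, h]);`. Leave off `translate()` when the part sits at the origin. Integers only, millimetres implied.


translate([113, 111, 0]) cube([437, 371, 14]);
translate([113, 111, 14]) cube([437, 14, 103]);
translate([113, 468, 14]) cube([437, 14, 103]);
translate([113, 125, 14]) cube([14, 343, 103]);
translate([536, 125, 14]) cube([14, 343, 103]);


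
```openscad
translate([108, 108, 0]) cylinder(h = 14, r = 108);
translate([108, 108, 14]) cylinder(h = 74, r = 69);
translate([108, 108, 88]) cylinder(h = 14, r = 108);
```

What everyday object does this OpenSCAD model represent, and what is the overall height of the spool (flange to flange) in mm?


A spool. The overall height is 102 mm.

Three coaxial cylinders, large–small–large — a spool. Two 14 mm flanges and a 74 mm core give 14 + 74 + 14 = 102 mm.


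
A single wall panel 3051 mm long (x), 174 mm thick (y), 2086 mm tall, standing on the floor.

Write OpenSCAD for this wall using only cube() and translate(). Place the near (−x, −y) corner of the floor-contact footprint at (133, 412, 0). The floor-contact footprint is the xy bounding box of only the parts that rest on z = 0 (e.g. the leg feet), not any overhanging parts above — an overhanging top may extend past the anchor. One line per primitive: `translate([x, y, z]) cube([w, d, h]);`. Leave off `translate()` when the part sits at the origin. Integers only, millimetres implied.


translate([133, 412, 0]) cube([3051, 174, 2086]);


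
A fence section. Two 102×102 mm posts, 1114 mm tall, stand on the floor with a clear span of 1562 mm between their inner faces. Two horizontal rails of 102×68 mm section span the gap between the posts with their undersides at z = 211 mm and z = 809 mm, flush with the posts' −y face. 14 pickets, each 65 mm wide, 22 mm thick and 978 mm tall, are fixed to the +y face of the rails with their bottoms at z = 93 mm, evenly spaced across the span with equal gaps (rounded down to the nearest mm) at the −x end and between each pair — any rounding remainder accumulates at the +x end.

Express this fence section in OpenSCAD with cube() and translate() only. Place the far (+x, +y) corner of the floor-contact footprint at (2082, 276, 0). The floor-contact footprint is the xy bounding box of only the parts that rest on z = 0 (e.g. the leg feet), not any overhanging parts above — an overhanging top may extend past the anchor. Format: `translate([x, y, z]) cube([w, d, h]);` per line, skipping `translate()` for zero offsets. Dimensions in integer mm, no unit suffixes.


translate([316, 174, 0]) cube([102, 102, 1114]);
translate([1980, 174, 0]) cube([102, 102, 1114]);
translate([418, 174, 211]) cube([1562, 102, 68]);
translate([418, 174, 809]) cube([1562, 102, 68]);
translate([461, 276, 93]) cube([65, 22, 978]);
translate([569, 276, 93]) cube([65, 22, 978]);
translate([677, 276, 93]) cube([65, 22, 978]);
translate([785, 276, 93]) cube([65, 22, 978]);
translate([893, 276, 93]) cube([65, 22, 978]);
translate([1001, 276, 93]) cube([65, 22, 978]);
translate([1109, 276, 93]) cube([65, 22, 978]);
translate([1217, 276, 93]) cube([65, 22, 978]);
translate([1325, 276, 93]) cube([65, 22, 978]);
translate([1433, 276, 93]) cube([65, 22, 978]);
translate([1541, 276, 93]) cube([65, 22, 978]);
translate([1649, 276, 93]) cube([65, 22, 978]);
translate([1757, 276, 93]) cube([65, 22, 978]);
translate([1865, 276, 93]) cube([65, 22, 978]);


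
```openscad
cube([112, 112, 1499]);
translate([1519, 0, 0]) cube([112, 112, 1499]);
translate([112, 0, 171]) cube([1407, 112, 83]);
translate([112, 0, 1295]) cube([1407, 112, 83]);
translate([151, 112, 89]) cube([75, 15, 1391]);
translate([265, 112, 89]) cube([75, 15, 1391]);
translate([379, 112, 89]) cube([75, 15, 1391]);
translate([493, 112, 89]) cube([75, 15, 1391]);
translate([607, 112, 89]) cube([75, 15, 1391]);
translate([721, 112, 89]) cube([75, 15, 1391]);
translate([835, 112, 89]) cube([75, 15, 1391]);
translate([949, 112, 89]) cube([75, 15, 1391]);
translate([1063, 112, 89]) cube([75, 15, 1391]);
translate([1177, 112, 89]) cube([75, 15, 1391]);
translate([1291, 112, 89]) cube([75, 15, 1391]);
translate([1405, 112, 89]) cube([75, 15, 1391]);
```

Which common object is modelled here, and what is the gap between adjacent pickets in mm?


A fence section. The picket gap is 39 mm.

Two posts, two rails, 12 pickets — a fence section. Span 1407 mm holds 12 pickets of 75 mm with 13 equal gaps: ⌊(1407 − 12·75) / 13⌋ = 39 mm.


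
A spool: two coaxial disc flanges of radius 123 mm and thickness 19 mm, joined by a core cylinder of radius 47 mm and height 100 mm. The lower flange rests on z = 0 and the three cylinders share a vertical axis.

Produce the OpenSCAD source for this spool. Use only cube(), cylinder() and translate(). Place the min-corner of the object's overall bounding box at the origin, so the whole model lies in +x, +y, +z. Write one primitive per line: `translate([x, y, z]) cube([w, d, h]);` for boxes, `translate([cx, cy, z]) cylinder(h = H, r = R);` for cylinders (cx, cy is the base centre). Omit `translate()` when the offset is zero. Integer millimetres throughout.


translate([123, 123, 0]) cylinder(h = 19, r = 123);
translate([123, 123, 19]) cylinder(h = 100, r = 47);
translate([123, 123, 119]) cylinder(h = 19, r = 123);


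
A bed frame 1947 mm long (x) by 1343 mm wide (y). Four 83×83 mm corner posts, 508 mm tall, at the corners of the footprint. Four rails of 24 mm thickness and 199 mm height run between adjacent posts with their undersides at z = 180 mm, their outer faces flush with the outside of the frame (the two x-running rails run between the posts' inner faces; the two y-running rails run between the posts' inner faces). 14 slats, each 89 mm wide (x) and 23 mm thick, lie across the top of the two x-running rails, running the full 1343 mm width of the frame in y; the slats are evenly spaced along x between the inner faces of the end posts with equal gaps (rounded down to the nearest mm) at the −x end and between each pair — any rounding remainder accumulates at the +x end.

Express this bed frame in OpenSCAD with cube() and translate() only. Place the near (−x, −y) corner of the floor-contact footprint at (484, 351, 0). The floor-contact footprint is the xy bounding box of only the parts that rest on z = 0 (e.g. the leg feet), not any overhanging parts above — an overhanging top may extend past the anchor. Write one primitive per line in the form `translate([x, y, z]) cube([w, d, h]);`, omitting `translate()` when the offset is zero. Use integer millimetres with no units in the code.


translate([484, 351, 0]) cube([83, 83, 508]);
translate([484, 1611, 0]) cube([83, 83, 508]);
translate([2348, 351, 0]) cube([83, 83, 508]);
translate([2348, 1611, 0]) cube([83, 83, 508]);
translate([567, 351, 180]) cube([1781, 24, 199]);
translate([567, 1670, 180]) cube([1781, 24, 199]);
translate([484, 434, 180]) cube([24, 1177, 199]);
translate([2407, 434, 180]) cube([24, 1177, 199]);
translate([602, 351, 379]) cube([89, 1343, 23]);
translate([726, 351, 379]) cube([89, 1343, 23]);
translate([850, 351, 379]) cube([89, 1343, 23]);
translate([974, 351, 379]) cube([89, 1343, 23]);
translate([1098, 351, 379]) cube([89, 1343, 23]);
translate([1222, 351, 379]) cube([89, 1343, 23]);
translate([1346, 351, 379]) cube([89, 1343, 23]);
translate([1470, 351, 379]) cube([89, 1343, 23]);
translate([1594, 351, 379]) cube([89, 1343, 23]);
translate([1718, 351, 379]) cube([89, 1343, 23]);
translate([1842, 351, 379]) cube([89, 1343, 23]);
translate([1966, 351, 379]) cube([89, 1343, 23]);
translate([2090, 351, 379]) cube([89, 1343, 23]);
translate([2214, 351, 379]) cube([89, 1343, 23]);


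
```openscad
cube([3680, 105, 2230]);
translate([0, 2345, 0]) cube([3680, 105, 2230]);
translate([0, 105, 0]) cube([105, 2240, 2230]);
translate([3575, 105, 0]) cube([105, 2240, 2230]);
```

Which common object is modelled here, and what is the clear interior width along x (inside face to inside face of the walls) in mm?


A house (or room) frame. The interior width is 3470 mm.

Four 2230 mm walls enclosing a rectangle with no floor or roof — a room or house frame. Outside width is 3680 mm and wall thickness is 105 mm, so the interior width is 3680 − 2 × 105 = 3470 mm.


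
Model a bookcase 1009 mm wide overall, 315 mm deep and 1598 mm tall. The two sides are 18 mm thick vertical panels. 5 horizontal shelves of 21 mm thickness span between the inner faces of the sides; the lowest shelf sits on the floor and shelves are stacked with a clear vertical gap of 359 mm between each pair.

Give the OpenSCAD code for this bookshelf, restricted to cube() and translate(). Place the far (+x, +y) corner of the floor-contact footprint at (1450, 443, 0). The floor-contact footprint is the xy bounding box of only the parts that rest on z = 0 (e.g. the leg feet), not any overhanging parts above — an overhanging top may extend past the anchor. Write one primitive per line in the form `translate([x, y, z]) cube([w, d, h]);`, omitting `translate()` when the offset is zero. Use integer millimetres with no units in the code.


translate([441, 128, 0]) cube([18, 315, 1598]);
translate([1432, 128, 0]) cube([18, 315, 1598]);
translate([459, 128, 0]) cube([973, 315, 21]);
translate([459, 128, 380]) cube([973, 315, 21]);
translate([459, 128, 760]) cube([973, 315, 21]);
translate([459, 128, 1140]) cube([973, 315, 21]);
translate([459, 128, 1520]) cube([973, 315, 21]);


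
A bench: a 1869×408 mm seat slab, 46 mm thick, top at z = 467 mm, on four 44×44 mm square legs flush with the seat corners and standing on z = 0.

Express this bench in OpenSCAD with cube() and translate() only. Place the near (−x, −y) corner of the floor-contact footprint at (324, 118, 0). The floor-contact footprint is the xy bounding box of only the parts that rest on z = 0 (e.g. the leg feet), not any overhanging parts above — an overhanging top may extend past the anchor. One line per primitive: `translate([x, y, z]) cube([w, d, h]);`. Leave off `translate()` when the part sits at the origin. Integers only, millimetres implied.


translate([324, 118, 421]) cube([1869, 408, 46]);
translate([324, 118, 0]) cube([44, 44, 421]);
translate([324, 482, 0]) cube([44, 44, 421]);
translate([2149, 118, 0]) cube([44, 44, 421]);
translate([2149, 482, 0]) cube([44, 44, 421]);


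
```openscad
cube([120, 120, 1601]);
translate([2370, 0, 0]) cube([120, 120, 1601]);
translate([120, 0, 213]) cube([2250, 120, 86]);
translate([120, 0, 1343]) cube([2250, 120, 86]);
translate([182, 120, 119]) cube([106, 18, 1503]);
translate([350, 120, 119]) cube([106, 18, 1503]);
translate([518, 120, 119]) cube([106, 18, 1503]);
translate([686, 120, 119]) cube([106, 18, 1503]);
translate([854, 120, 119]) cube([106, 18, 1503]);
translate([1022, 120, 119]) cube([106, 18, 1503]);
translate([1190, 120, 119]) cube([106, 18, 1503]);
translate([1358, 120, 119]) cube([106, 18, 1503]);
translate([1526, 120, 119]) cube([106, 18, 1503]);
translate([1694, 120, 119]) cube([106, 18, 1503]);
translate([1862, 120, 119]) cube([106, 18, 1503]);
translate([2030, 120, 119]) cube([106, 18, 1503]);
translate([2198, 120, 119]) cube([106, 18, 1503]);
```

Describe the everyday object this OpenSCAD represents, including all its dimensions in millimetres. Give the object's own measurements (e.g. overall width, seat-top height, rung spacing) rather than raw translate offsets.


A fence section. Two 120×120 mm posts, 1601 mm tall, stand on the floor with a clear span of 2250 mm between their inner faces. Two horizontal rails of 120×86 mm section span the gap between the posts with their undersides at z = 213 mm and z = 1343 mm, flush with the posts' −y face. 13 pickets, each 106 mm wide, 18 mm thick and 1503 mm tall, are fixed to the +y face of the rails with their bottoms at z = 119 mm, spaced across the span with a 62 mm gap after the −x post and between neighbouring pickets, with 66 mm left before the +x post.


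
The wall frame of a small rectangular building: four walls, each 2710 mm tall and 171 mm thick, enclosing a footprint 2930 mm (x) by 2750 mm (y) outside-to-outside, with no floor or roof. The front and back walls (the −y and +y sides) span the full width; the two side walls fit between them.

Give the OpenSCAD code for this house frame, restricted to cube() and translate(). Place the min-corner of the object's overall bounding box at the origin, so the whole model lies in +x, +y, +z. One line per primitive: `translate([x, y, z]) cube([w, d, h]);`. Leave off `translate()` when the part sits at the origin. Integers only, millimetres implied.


cube([2930, 171, 2710]);
translate([0, 2579, 0]) cube([2930, 171, 2710]);
translate([0, 171, 0]) cube([171, 2408, 2710]);
translate([2759, 171, 0]) cube([171, 2408, 2710]);


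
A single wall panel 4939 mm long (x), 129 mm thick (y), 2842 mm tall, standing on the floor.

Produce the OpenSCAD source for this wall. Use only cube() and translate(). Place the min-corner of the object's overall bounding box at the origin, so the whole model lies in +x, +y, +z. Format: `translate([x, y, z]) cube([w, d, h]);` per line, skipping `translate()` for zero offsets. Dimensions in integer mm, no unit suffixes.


cube([4939, 129, 2842]);


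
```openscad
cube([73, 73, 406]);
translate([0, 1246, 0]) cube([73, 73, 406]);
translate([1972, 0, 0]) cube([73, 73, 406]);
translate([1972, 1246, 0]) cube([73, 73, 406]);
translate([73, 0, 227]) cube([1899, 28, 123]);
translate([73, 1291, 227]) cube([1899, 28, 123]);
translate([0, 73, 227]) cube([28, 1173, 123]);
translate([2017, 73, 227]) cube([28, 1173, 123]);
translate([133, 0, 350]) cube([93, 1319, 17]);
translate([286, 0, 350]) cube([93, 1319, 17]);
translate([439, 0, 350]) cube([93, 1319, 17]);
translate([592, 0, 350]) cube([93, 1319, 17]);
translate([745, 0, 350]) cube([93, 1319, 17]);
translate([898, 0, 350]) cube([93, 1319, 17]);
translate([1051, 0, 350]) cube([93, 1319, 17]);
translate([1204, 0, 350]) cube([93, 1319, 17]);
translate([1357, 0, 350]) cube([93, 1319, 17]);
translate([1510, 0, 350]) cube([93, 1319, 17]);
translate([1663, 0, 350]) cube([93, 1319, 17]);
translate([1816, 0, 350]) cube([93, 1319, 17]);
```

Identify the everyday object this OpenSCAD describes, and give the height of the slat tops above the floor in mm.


A bed frame. The slat-top height is 367 mm.

Four posts, four rails, and a row of slats — a bed frame. Slats sit on the rails at z = 227 + 123 = 350; with slat thickness 17, the top is 367 mm.


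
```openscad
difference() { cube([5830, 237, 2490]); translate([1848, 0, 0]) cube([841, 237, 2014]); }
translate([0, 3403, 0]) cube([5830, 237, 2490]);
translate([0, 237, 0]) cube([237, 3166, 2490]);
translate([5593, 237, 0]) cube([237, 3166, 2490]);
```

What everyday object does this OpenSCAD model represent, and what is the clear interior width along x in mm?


A single room. The interior width is 5356 mm.

Four walls enclosing a rectangle with a door in the front wall — a room. Outside width 5830 minus two 237 mm walls gives 5356 mm.


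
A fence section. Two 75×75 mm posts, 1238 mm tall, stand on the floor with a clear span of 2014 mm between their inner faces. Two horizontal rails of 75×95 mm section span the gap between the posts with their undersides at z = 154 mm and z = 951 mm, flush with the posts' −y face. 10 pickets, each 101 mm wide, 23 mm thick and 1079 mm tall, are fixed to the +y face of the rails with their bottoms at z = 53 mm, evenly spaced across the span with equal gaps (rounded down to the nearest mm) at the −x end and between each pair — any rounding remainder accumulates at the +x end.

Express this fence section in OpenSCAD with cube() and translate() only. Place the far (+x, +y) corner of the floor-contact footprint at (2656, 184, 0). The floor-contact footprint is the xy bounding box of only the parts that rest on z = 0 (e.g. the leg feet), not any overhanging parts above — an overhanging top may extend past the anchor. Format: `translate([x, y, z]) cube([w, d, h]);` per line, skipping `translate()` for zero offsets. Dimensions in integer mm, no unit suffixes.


translate([492, 109, 0]) cube([75, 75, 1238]);
translate([2581, 109, 0]) cube([75, 75, 1238]);
translate([567, 109, 154]) cube([2014, 75, 95]);
translate([567, 109, 951]) cube([2014, 75, 95]);
translate([658, 184, 53]) cube([101, 23, 1079]);
translate([850, 184, 53]) cube([101, 23, 1079]);
translate([1042, 184, 53]) cube([101, 23, 1079]);
translate([1234, 184, 53]) cube([101, 23, 1079]);
translate([1426, 184, 53]) cube([101, 23, 1079]);
translate([1618, 184, 53]) cube([101, 23, 1079]);
translate([1810, 184, 53]) cube([101, 23, 1079]);
translate([2002, 184, 53]) cube([101, 23, 1079]);
translate([2194, 184, 53]) cube([101, 23, 1079]);
translate([2386, 184, 53]) cube([101, 23, 1079]);


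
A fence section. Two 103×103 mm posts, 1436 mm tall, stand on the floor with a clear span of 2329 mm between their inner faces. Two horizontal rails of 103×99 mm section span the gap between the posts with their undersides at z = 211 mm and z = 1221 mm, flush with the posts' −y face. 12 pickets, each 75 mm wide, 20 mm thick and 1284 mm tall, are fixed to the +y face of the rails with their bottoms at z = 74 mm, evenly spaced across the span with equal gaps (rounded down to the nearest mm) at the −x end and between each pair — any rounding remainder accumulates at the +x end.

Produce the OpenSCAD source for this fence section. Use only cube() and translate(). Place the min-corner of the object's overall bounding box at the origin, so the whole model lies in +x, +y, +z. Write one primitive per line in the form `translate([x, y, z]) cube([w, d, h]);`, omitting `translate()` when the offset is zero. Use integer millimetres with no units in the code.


cube([103, 103, 1436]);
translate([2432, 0, 0]) cube([103, 103, 1436]);
translate([103, 0, 211]) cube([2329, 103, 99]);
translate([103, 0, 1221]) cube([2329, 103, 99]);
translate([212, 103, 74]) cube([75, 20, 1284]);
translate([396, 103, 74]) cube([75, 20, 1284]);
translate([580, 103, 74]) cube([75, 20, 1284]);
translate([764, 103, 74]) cube([75, 20, 1284]);
translate([948, 103, 74]) cube([75, 20, 1284]);
translate([1132, 103, 74]) cube([75, 20, 1284]);
translate([1316, 103, 74]) cube([75, 20, 1284]);
translate([1500, 103, 74]) cube([75, 20, 1284]);
translate([1684, 103, 74]) cube([75, 20, 1284]);
translate([1868, 103, 74]) cube([75, 20, 1284]);
translate([2052, 103, 74]) cube([75, 20, 1284]);
translate([2236, 103, 74]) cube([75, 20, 1284]);


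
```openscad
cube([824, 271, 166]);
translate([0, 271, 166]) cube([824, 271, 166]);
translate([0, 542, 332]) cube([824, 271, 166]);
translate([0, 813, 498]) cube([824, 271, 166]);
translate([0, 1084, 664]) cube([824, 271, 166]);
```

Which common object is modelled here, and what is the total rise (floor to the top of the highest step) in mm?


A staircase. The total rise is 830 mm.

5 identical blocks, each offset up and back from the previous — a staircase. Each step is 166 mm tall and there are 5 of them, so the total rise is 5 × 166 = 830 mm.


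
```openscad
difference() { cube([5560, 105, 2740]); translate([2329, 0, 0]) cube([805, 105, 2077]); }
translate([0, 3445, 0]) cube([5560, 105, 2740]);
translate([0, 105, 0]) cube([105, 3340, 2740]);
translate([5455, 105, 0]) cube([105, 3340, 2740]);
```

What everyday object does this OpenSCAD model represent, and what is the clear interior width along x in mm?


A single room. The interior width is 5350 mm.

Four walls enclosing a rectangle with a door in the front wall — a room. Outside width 5560 minus two 105 mm walls gives 5350 mm.


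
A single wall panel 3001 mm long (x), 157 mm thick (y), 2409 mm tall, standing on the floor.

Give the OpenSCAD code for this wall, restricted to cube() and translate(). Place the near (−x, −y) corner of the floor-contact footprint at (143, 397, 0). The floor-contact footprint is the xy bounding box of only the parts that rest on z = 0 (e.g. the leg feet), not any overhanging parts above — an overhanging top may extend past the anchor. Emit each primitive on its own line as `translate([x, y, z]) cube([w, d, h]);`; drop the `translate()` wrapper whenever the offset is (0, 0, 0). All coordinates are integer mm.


translate([143, 397, 0]) cube([3001, 157, 2409]);


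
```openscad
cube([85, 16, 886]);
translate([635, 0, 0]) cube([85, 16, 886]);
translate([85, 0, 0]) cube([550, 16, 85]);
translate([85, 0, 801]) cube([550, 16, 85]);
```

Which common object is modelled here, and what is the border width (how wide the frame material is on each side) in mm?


A picture frame. The border width is 85 mm.

Four thin pieces enclosing a rectangular opening — a picture frame. The two full-height stiles are 886 mm tall; the top rail sits at z = 801 and is 85 mm tall, so the border above the opening is 886 − 801 = 85 mm, matching the stile x-width.


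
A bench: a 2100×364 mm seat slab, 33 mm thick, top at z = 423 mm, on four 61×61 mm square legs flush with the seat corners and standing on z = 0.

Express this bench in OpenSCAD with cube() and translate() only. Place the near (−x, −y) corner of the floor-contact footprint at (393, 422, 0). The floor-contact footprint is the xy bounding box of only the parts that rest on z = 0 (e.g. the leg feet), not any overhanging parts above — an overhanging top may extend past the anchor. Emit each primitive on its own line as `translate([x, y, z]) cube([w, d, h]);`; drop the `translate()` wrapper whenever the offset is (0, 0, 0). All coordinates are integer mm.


translate([393, 422, 390]) cube([2100, 364, 33]);
translate([393, 422, 0]) cube([61, 61, 390]);
translate([393, 725, 0]) cube([61, 61, 390]);
translate([2432, 422, 0]) cube([61, 61, 390]);
translate([2432, 725, 0]) cube([61, 61, 390]);


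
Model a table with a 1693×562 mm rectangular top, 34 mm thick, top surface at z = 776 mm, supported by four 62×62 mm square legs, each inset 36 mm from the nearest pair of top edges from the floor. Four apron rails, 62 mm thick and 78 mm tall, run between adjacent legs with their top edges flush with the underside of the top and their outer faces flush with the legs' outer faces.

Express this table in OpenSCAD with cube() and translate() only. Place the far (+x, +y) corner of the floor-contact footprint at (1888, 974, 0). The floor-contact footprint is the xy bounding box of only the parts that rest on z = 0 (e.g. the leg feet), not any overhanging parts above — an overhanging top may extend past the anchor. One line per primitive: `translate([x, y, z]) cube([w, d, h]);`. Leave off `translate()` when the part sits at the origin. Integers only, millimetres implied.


translate([231, 448, 742]) cube([1693, 562, 34]);
translate([267, 484, 0]) cube([62, 62, 742]);
translate([1826, 484, 0]) cube([62, 62, 742]);
translate([267, 912, 0]) cube([62, 62, 742]);
translate([1826, 912, 0]) cube([62, 62, 742]);
translate([329, 484, 664]) cube([1497, 62, 78]);
translate([329, 912, 664]) cube([1497, 62, 78]);
translate([267, 546, 664]) cube([62, 366, 78]);
translate([1826, 546, 664]) cube([62, 366, 78]);


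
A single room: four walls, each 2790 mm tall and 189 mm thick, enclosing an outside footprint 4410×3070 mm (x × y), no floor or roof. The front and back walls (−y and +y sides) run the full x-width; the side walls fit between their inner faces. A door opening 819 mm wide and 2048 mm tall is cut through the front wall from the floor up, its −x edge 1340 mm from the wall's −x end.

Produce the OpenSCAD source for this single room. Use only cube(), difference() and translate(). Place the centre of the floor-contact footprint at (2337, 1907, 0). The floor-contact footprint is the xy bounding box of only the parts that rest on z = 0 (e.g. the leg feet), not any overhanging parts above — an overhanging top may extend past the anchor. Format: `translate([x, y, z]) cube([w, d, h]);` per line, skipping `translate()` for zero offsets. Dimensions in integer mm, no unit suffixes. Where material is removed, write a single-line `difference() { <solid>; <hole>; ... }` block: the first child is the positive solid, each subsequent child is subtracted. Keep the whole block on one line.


difference() { translate([132, 372, 0]) cube([4410, 189, 2790]); translate([1472, 372, 0]) cube([819, 189, 2048]); }
translate([132, 3253, 0]) cube([4410, 189, 2790]);
translate([132, 561, 0]) cube([189, 2692, 2790]);
translate([4353, 561, 0]) cube([189, 2692, 2790]);


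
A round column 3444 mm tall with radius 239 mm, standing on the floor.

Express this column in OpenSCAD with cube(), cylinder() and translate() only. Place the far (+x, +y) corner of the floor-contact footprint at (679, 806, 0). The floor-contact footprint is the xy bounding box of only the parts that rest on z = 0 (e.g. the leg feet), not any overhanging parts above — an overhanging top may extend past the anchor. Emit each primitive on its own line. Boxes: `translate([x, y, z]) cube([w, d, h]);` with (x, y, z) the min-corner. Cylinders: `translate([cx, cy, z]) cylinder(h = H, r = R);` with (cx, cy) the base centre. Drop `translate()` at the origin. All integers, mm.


translate([440, 567, 0]) cylinder(h = 3444, r = 239);


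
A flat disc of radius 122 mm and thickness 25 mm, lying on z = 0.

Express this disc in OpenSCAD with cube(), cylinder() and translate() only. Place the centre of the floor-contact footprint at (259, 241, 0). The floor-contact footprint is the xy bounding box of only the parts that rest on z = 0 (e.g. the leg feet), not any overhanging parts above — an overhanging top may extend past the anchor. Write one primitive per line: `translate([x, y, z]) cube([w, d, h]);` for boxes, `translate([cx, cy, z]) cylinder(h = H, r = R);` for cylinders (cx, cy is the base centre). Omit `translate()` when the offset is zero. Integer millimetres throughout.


translate([259, 241, 0]) cylinder(h = 25, r = 122);


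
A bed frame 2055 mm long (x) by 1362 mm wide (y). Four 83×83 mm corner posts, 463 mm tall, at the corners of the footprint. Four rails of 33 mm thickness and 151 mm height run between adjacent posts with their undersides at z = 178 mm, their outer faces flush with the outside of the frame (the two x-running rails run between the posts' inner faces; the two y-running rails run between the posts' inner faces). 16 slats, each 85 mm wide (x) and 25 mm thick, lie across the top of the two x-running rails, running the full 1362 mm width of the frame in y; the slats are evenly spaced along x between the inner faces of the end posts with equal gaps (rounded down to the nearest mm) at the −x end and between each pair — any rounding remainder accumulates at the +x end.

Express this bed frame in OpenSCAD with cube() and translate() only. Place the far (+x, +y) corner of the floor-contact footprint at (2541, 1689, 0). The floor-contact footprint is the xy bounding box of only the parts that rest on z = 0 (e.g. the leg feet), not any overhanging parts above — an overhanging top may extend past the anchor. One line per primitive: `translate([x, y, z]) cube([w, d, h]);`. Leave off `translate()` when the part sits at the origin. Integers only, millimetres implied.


translate([486, 327, 0]) cube([83, 83, 463]);
translate([486, 1606, 0]) cube([83, 83, 463]);
translate([2458, 327, 0]) cube([83, 83, 463]);
translate([2458, 1606, 0]) cube([83, 83, 463]);
translate([569, 327, 178]) cube([1889, 33, 151]);
translate([569, 1656, 178]) cube([1889, 33, 151]);
translate([486, 410, 178]) cube([33, 1196, 151]);
translate([2508, 410, 178]) cube([33, 1196, 151]);
translate([600, 327, 329]) cube([85, 1362, 25]);
translate([716, 327, 329]) cube([85, 1362, 25]);
translate([832, 327, 329]) cube([85, 1362, 25]);
translate([948, 327, 329]) cube([85, 1362, 25]);
translate([1064, 327, 329]) cube([85, 1362, 25]);
translate([1180, 327, 329]) cube([85, 1362, 25]);
translate([1296, 327, 329]) cube([85, 1362, 25]);
translate([1412, 327, 329]) cube([85, 1362, 25]);
translate([1528, 327, 329]) cube([85, 1362, 25]);
translate([1644, 327, 329]) cube([85, 1362, 25]);
translate([1760, 327, 329]) cube([85, 1362, 25]);
translate([1876, 327, 329]) cube([85, 1362, 25]);
translate([1992, 327, 329]) cube([85, 1362, 25]);
translate([2108, 327, 329]) cube([85, 1362, 25]);
translate([2224, 327, 329]) cube([85, 1362, 25]);
translate([2340, 327, 329]) cube([85, 1362, 25]);


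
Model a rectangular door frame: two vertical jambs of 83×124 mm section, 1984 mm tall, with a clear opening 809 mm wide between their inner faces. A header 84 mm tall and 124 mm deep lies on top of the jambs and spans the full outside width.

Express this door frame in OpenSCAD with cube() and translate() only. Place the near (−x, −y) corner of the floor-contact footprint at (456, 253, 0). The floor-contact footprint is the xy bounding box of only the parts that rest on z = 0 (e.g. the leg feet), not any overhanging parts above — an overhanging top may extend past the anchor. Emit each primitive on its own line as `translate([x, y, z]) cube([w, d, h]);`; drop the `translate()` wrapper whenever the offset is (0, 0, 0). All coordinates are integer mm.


translate([456, 253, 0]) cube([83, 124, 1984]);
translate([1348, 253, 0]) cube([83, 124, 1984]);
translate([456, 253, 1984]) cube([975, 124, 84]);


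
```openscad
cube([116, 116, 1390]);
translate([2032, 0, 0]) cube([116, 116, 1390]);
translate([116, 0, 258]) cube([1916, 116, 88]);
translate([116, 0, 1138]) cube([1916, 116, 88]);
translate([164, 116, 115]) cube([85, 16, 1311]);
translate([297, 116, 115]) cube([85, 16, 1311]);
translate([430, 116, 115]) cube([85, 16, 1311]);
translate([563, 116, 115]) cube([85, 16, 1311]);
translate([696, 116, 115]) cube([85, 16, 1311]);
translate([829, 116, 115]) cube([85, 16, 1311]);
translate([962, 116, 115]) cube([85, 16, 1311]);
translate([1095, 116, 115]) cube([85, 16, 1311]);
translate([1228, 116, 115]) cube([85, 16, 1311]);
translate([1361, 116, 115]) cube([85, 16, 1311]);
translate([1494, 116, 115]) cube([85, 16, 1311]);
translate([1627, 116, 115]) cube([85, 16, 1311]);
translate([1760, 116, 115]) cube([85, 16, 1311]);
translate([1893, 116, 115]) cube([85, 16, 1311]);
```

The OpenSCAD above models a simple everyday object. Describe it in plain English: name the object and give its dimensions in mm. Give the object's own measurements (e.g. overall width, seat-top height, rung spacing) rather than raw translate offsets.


A fence section. Two 116×116 mm posts, 1390 mm tall, stand on the floor with a clear span of 1916 mm between their inner faces. Two horizontal rails of 116×88 mm section span the gap between the posts with their undersides at z = 258 mm and z = 1138 mm, flush with the posts' −y face. 14 pickets, each 85 mm wide, 16 mm thick and 1311 mm tall, are fixed to the +y face of the rails with their bottoms at z = 115 mm, spaced across the span with a 48 mm gap after the −x post and between neighbouring pickets, with 54 mm left before the +x post.
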